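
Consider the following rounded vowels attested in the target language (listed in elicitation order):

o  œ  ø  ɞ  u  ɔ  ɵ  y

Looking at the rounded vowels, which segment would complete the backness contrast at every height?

/ʉ/

high: front /y/, central —, back /u/.
high-mid: front /ø/, central /ɵ/, back /o/.
low-mid: front /œ/, central /ɞ/, back /ɔ/.
The high row has no central member, so the gap is the high central rounded vowel /ʉ/.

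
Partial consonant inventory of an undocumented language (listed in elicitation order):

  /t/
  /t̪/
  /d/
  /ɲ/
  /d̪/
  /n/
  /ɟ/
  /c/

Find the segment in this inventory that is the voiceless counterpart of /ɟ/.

/ɟ/ is a voiced palatal stop.
The voiceless counterpart is a voiceless palatal stop — in this inventory, /c/.

/c/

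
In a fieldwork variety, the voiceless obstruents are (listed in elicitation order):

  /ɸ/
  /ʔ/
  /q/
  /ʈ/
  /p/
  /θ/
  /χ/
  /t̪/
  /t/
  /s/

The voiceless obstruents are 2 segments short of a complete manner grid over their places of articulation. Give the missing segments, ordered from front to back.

Stop: /p/ (bilabial), /t̪/ (dental), /t/ (alveolar), /ʈ/ (retroflex), /q/ (uvular), /ʔ/ (glottal).
Fricative: /ɸ/ (bilabial), /θ/ (dental), /s/ (alveolar), /χ/ (uvular).
Gaps, from front to back: retroflex lacks fricative (/ʂ/); glottal lacks fricative (/h/).

/ʂ/, /h/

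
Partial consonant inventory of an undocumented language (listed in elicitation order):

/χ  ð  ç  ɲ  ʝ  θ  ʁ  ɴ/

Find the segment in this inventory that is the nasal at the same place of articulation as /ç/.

/ç/ is a voiceless palatal fricative.
The nasal at the same place is a palatal nasal — in this inventory, /ɲ/.

/ɲ/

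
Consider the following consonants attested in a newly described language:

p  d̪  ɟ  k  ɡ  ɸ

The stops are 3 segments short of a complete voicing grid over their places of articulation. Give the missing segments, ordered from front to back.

Voiceless: /p/ (bilabial), /k/ (velar).
Voiced: /d̪/ (dental), /ɟ/ (palatal), /ɡ/ (velar).
Gaps, from front to back: bilabial lacks voiced (/b/); dental lacks voiceless (/t̪/); palatal lacks voiceless (/c/).

/b/, /t̪/, /c/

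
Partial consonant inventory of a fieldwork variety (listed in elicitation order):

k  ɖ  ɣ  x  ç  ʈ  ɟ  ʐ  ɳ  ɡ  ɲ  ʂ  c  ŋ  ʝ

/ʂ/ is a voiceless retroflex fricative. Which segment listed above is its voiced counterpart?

The voiced counterpart is a voiced retroflex fricative — in this inventory, /ʐ/.

/ʐ/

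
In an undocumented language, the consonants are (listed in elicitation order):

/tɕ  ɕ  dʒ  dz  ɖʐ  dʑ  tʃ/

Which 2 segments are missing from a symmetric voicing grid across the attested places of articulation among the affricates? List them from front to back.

/ts/, /ʈʂ/

place of articulation  voiceless  voiced  
alveolar          —         dz      
postalveolar      tʃ        dʒ      
retroflex         —         ɖʐ      
alveolo-palatal   tɕ        dʑ      
Gaps, from front to back: alveolar lacks voiceless (/ts/); retroflex lacks voiceless (/ʈʂ/).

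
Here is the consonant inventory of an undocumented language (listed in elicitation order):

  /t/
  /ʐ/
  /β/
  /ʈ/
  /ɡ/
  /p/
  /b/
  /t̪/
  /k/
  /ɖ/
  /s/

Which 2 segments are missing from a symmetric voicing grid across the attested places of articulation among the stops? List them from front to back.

/d̪/, /d/

Voiceless: /p/ (bilabial), /t̪/ (dental), /t/ (alveolar), /ʈ/ (retroflex), /k/ (velar).
Voiced: /b/ (bilabial), /ɖ/ (retroflex), /ɡ/ (velar).
Gaps, from front to back: dental lacks voiced (/d̪/); alveolar lacks voiced (/d/).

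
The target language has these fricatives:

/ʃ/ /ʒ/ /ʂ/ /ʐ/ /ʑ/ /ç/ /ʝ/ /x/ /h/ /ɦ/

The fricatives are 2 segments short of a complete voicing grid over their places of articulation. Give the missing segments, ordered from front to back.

postalveolar: voiceless /ʃ/, voiced /ʒ/.
retroflex: voiceless /ʂ/, voiced /ʐ/.
alveolo-palatal: voiceless —, voiced /ʑ/.
palatal: voiceless /ç/, voiced /ʝ/.
velar: voiceless /x/, voiced —.
glottal: voiceless /h/, voiced /ɦ/.
Gaps, from front to back: alveolo-palatal lacks voiceless (/ɕ/); velar lacks voiced (/ɣ/).

/ɕ/, /ɣ/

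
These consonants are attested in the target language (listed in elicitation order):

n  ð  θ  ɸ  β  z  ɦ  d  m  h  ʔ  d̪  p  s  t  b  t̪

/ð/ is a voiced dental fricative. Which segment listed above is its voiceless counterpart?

/θ/

The voiceless counterpart is a voiceless dental fricative — in this inventory, /θ/.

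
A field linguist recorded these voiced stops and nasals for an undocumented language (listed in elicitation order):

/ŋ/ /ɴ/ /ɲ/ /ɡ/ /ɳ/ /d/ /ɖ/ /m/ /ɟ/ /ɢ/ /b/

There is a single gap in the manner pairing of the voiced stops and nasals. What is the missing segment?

place of articulation  oral stop  nasal   
bilabial          b         m       
alveolar          d         —       
retroflex         ɖ         ɳ       
palatal           ɟ         ɲ       
velar             ɡ         ŋ       
uvular            ɢ         ɴ       
The alveolar row has no nasal member, so the gap is the alveolar nasal /n/.

/n/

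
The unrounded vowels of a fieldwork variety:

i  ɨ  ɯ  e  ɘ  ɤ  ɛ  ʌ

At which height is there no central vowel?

Front: /i/ (high), /e/ (high-mid), /ɛ/ (low-mid).
Central: /ɨ/ (high), /ɘ/ (high-mid).
Back: /ɯ/ (high), /ɤ/ (high-mid), /ʌ/ (low-mid).
Every height has a central member except low-mid, where /ɜ/ would be expected.

low-mid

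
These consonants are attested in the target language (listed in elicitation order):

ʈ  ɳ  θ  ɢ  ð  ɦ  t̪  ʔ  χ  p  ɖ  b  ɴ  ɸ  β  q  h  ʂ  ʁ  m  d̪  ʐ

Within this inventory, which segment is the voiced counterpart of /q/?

/ɢ/

/q/ is a voiceless uvular stop.
The voiced counterpart is a voiced uvular stop — in this inventory, /ɢ/.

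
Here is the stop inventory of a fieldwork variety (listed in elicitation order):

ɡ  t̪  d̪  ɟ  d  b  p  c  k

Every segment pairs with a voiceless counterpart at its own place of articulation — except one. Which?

Bilabial: /p/ ~ /b/
Dental: /t̪/ ~ /d̪/
Palatal: /c/ ~ /ɟ/
Velar: /k/ ~ /ɡ/
Alveolar: only /d/ (voiced); no voiceless partner.
So /d/ is the unpaired segment.

/d/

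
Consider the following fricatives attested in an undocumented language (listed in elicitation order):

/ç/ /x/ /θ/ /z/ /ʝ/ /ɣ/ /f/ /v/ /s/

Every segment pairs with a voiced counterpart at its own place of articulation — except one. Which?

Labiodental: /f/ ~ /v/
Alveolar: /s/ ~ /z/
Palatal: /ç/ ~ /ʝ/
Velar: /x/ ~ /ɣ/
Dental: only /θ/ (voiceless); no voiced partner.
So /θ/ is the unpaired segment.

/θ/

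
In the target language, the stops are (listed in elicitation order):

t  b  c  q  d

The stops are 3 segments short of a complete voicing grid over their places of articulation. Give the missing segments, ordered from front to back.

/p/, /ɟ/, /ɢ/

place of articulation  voiceless  voiced  
bilabial          —         b       
alveolar          t         d       
palatal           c         —       
uvular            q         —       
Gaps, from front to back: bilabial lacks voiceless (/p/); palatal lacks voiced (/ɟ/); uvular lacks voiced (/ɢ/).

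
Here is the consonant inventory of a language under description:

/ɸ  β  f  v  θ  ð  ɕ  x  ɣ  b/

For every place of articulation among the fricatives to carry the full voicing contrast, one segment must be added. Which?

bilabial: voiceless /ɸ/, voiced /β/.
labiodental: voiceless /f/, voiced /v/.
dental: voiceless /θ/, voiced /ð/.
alveolo-palatal: voiceless /ɕ/, voiced —.
velar: voiceless /x/, voiced /ɣ/.
The alveolo-palatal row has no voiced member, so the gap is the voiced alveolo-palatal fricative /ʑ/.

/ʑ/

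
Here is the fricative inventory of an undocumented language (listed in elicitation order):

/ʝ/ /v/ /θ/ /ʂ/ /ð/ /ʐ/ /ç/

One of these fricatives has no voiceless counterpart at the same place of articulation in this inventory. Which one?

/v/

Dental: /θ/ ~ /ð/
Retroflex: /ʂ/ ~ /ʐ/
Palatal: /ç/ ~ /ʝ/
Labiodental: only /v/ (voiced); no voiceless partner.
So /v/ is the unpaired segment.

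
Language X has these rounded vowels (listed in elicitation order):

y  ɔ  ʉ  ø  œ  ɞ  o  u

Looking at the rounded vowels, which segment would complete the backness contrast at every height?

/ɵ/

high: front /y/, central /ʉ/, back /u/.
high-mid: front /ø/, central —, back /o/.
low-mid: front /œ/, central /ɞ/, back /ɔ/.
The high-mid row has no central member, so the gap is the high-mid central rounded vowel /ɵ/.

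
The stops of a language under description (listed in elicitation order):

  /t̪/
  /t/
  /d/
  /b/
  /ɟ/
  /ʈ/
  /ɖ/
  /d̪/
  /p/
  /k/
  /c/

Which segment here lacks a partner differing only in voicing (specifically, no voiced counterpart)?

Bilabial: /p/ ~ /b/
Dental: /t̪/ ~ /d̪/
Alveolar: /t/ ~ /d/
Retroflex: /ʈ/ ~ /ɖ/
Palatal: /c/ ~ /ɟ/
Velar: only /k/ (voiceless); no voiced partner.
So /k/ is the unpaired segment.

/k/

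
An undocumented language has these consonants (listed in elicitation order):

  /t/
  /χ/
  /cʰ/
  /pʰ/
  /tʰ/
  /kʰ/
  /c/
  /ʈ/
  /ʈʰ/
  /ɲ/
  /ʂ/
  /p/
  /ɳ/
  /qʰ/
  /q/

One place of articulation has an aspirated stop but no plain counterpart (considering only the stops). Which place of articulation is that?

bilabial: plain /p/, aspirated /pʰ/.
alveolar: plain /t/, aspirated /tʰ/.
retroflex: plain /ʈ/, aspirated /ʈʰ/.
palatal: plain /c/, aspirated /cʰ/.
velar: plain —, aspirated /kʰ/.
uvular: plain /q/, aspirated /qʰ/.
Every place of articulation has a plain member except velar, where /k/ would be expected.

velar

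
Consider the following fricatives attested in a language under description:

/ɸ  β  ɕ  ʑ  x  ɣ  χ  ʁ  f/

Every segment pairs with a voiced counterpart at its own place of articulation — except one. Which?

/f/

Bilabial: /ɸ/ ~ /β/
Alveolo-palatal: /ɕ/ ~ /ʑ/
Velar: /x/ ~ /ɣ/
Uvular: /χ/ ~ /ʁ/
Labiodental: only /f/ (voiceless); no voiced partner.
So /f/ is the unpaired segment.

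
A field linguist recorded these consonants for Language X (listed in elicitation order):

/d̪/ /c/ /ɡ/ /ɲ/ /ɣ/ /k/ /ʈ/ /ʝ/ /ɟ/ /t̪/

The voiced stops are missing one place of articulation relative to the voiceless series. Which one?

retroflex

Voiceless: /t̪/ (dental), /ʈ/ (retroflex), /c/ (palatal), /k/ (velar).
Voiced: /d̪/ (dental), /ɟ/ (palatal), /ɡ/ (velar).
Every place of articulation has a voiced member except retroflex, where /ɖ/ would be expected.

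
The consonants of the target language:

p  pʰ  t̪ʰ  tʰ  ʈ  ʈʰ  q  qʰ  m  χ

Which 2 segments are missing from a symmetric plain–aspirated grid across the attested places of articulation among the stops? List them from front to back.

/t̪/, /t/

bilabial: plain /p/, aspirated /pʰ/.
dental: plain —, aspirated /t̪ʰ/.
alveolar: plain —, aspirated /tʰ/.
retroflex: plain /ʈ/, aspirated /ʈʰ/.
uvular: plain /q/, aspirated /qʰ/.
Gaps, from front to back: dental lacks plain (/t̪/); alveolar lacks plain (/t/).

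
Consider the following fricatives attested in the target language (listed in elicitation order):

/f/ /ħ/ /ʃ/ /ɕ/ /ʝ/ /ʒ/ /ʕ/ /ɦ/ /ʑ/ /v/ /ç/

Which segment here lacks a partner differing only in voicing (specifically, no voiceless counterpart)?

/ɦ/

Labiodental: /f/ ~ /v/
Postalveolar: /ʃ/ ~ /ʒ/
Alveolo-palatal: /ɕ/ ~ /ʑ/
Palatal: /ç/ ~ /ʝ/
Pharyngeal: /ħ/ ~ /ʕ/
Glottal: only /ɦ/ (voiced); no voiceless partner.
So /ɦ/ is the unpaired segment.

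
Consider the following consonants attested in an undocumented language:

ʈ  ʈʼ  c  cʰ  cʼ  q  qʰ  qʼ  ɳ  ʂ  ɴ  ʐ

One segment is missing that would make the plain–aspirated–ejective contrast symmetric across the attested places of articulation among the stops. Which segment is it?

/ʈʰ/

retroflex: plain /ʈ/, aspirated —, ejective /ʈʼ/.
palatal: plain /c/, aspirated /cʰ/, ejective /cʼ/.
uvular: plain /q/, aspirated /qʰ/, ejective /qʼ/.
The retroflex row has no aspirated member, so the gap is the aspirated retroflex stop /ʈʰ/.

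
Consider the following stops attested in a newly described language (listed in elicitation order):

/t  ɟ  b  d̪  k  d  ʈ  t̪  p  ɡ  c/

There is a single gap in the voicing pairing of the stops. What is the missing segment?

place of articulation  voiceless  voiced  
bilabial          p         b       
dental            t̪        d̪      
alveolar          t         d       
retroflex         ʈ         —       
palatal           c         ɟ       
velar             k         ɡ       
The retroflex row has no voiced member, so the gap is the voiced retroflex stop /ɖ/.

/ɖ/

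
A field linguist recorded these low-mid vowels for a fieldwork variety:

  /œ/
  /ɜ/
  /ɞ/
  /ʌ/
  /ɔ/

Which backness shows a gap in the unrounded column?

Unrounded: /ɜ/ (central), /ʌ/ (back).
Rounded: /œ/ (front), /ɞ/ (central), /ɔ/ (back).
Every backness has an unrounded member except front, where /ɛ/ would be expected.

front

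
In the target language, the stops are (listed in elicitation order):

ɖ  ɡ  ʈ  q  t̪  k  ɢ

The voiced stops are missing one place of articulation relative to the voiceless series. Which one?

place of articulation  voiceless  voiced  
dental            t̪        —       
retroflex         ʈ         ɖ       
velar             k         ɡ       
uvular            q         ɢ       
Every place of articulation has a voiced member except dental, where /d̪/ would be expected.

dental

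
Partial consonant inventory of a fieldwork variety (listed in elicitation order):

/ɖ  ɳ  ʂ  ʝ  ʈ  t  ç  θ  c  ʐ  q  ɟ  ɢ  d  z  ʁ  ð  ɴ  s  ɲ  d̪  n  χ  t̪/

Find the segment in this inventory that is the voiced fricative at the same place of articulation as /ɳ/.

/ʐ/

/ɳ/ is a retroflex nasal.
The voiced fricative at the same place is a voiced retroflex fricative — in this inventory, /ʐ/.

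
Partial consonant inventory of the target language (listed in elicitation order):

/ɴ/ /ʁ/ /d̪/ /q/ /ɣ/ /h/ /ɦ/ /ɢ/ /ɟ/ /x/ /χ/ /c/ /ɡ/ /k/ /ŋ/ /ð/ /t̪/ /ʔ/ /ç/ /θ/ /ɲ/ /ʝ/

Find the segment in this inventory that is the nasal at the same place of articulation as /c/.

/c/ is a voiceless palatal stop.
The nasal at the same place is a palatal nasal — in this inventory, /ɲ/.

/ɲ/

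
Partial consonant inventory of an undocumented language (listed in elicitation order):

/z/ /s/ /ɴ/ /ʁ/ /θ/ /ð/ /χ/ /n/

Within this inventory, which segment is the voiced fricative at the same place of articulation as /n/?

/n/ is an alveolar nasal.
The voiced fricative at the same place is a voiced alveolar fricative — in this inventory, /z/.

/z/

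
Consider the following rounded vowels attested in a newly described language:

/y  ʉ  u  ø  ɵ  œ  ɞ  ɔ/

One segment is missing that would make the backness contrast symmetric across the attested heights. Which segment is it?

/o/

Front: /y/ (high), /ø/ (high-mid), /œ/ (low-mid).
Central: /ʉ/ (high), /ɵ/ (high-mid), /ɞ/ (low-mid).
Back: /u/ (high), /ɔ/ (low-mid).
The high-mid row has no back member, so the gap is the high-mid back rounded vowel /o/.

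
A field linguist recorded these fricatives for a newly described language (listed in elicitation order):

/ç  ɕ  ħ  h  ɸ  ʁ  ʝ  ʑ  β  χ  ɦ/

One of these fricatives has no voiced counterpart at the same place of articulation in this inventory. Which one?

/ħ/

Bilabial: /ɸ/ ~ /β/
Alveolo-palatal: /ɕ/ ~ /ʑ/
Palatal: /ç/ ~ /ʝ/
Uvular: /χ/ ~ /ʁ/
Glottal: /h/ ~ /ɦ/
Pharyngeal: only /ħ/ (voiceless); no voiced partner.
So /ħ/ is the unpaired segment.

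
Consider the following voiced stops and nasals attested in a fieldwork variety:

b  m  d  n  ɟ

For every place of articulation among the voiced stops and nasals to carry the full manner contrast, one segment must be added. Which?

place of articulation  oral stop  nasal   
bilabial          b         m       
alveolar          d         n       
palatal           ɟ         —       
The palatal row has no nasal member, so the gap is the palatal nasal /ɲ/.

/ɲ/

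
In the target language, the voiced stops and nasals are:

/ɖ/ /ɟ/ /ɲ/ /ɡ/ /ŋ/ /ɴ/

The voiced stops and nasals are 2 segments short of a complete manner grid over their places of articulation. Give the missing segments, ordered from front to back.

Oral stop: /ɖ/ (retroflex), /ɟ/ (palatal), /ɡ/ (velar).
Nasal: /ɲ/ (palatal), /ŋ/ (velar), /ɴ/ (uvular).
Gaps, from front to back: retroflex lacks nasal (/ɳ/); uvular lacks oral stop (/ɢ/).

/ɳ/, /ɢ/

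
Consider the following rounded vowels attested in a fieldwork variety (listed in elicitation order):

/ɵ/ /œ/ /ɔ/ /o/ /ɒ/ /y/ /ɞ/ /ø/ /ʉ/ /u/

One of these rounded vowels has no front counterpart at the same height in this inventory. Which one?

/ɒ/

High: /y/ ~ /ʉ/ ~ /u/
High-mid: /ø/ ~ /ɵ/ ~ /o/
Low-mid: /œ/ ~ /ɞ/ ~ /ɔ/
Low: only /ɒ/ (back); no front partner.
So /ɒ/ is the unpaired segment.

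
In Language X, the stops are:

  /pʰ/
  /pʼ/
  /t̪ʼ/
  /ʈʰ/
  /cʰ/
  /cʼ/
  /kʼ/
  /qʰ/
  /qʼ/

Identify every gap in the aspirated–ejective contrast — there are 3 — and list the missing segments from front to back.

place of articulation  aspirated  ejective
bilabial          pʰ        pʼ      
dental            —         t̪ʼ     
retroflex         ʈʰ        —       
palatal           cʰ        cʼ      
velar             —         kʼ      
uvular            qʰ        qʼ      
Gaps, from front to back: dental lacks aspirated (/t̪ʰ/); retroflex lacks ejective (/ʈʼ/); velar lacks aspirated (/kʰ/).

/t̪ʰ/, /ʈʼ/, /kʰ/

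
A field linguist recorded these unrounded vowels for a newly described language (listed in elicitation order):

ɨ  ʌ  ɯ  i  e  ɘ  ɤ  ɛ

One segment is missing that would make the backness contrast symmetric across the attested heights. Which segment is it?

Front: /i/ (high), /e/ (high-mid), /ɛ/ (low-mid).
Central: /ɨ/ (high), /ɘ/ (high-mid).
Back: /ɯ/ (high), /ɤ/ (high-mid), /ʌ/ (low-mid).
The low-mid row has no central member, so the gap is the low-mid central unrounded vowel /ɜ/.

/ɜ/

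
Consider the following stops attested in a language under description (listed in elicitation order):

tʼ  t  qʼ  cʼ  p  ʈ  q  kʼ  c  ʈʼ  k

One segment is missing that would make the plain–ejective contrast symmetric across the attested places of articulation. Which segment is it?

/pʼ/

place of articulation  plain     ejective
bilabial          p         —       
alveolar          t         tʼ      
retroflex         ʈ         ʈʼ      
palatal           c         cʼ      
velar             k         kʼ      
uvular            q         qʼ      
The bilabial row has no ejective member, so the gap is the ejective bilabial stop /pʼ/.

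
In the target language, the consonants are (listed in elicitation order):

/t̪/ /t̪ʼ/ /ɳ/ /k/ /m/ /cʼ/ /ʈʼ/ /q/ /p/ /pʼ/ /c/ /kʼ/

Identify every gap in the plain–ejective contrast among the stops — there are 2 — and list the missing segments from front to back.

/ʈ/, /qʼ/

Plain: /p/ (bilabial), /t̪/ (dental), /c/ (palatal), /k/ (velar), /q/ (uvular).
Ejective: /pʼ/ (bilabial), /t̪ʼ/ (dental), /ʈʼ/ (retroflex), /cʼ/ (palatal), /kʼ/ (velar).
Gaps, from front to back: retroflex lacks plain (/ʈ/); uvular lacks ejective (/qʼ/).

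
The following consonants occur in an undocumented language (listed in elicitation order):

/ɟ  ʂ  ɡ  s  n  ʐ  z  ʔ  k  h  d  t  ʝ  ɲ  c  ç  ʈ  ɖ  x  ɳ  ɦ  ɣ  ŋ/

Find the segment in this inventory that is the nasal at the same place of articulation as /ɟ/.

/ɟ/ is a voiced palatal stop.
The nasal at the same place is a palatal nasal — in this inventory, /ɲ/.

/ɲ/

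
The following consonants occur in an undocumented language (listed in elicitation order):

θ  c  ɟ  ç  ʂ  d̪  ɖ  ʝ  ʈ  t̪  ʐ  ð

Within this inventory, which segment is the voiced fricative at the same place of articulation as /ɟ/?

/ʝ/

/ɟ/ is a voiced palatal stop.
The voiced fricative at the same place is a voiced palatal fricative — in this inventory, /ʝ/.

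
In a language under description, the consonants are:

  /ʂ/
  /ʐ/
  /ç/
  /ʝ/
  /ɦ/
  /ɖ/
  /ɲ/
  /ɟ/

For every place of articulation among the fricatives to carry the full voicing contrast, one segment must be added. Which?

/h/

place of articulation  voiceless  voiced  
retroflex         ʂ         ʐ       
palatal           ç         ʝ       
glottal           —         ɦ       
The glottal row has no voiceless member, so the gap is the voiceless glottal fricative /h/.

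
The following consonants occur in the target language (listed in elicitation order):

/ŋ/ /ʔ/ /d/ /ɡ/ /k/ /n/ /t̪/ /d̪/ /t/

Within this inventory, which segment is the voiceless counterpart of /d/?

/t/

/d/ is a voiced alveolar stop.
The voiceless counterpart is a voiceless alveolar stop — in this inventory, /t/.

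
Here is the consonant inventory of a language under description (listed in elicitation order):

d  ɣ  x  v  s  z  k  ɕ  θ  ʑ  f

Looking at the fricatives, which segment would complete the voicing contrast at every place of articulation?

/ð/

labiodental: voiceless /f/, voiced /v/.
dental: voiceless /θ/, voiced —.
alveolar: voiceless /s/, voiced /z/.
alveolo-palatal: voiceless /ɕ/, voiced /ʑ/.
velar: voiceless /x/, voiced /ɣ/.
The dental row has no voiced member, so the gap is the voiced dental fricative /ð/.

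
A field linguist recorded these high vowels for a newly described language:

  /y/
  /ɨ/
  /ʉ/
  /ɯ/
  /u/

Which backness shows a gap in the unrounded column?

front

front: unrounded —, rounded /y/.
central: unrounded /ɨ/, rounded /ʉ/.
back: unrounded /ɯ/, rounded /u/.
Every backness has an unrounded member except front, where /i/ would be expected.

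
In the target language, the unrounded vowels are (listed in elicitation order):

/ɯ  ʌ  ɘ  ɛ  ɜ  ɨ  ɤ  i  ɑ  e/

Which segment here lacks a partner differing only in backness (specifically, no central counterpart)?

/ɑ/

High: /i/ ~ /ɨ/ ~ /ɯ/
High-mid: /e/ ~ /ɘ/ ~ /ɤ/
Low-mid: /ɛ/ ~ /ɜ/ ~ /ʌ/
Low: only /ɑ/ (back); no central partner.
So /ɑ/ is the unpaired segment.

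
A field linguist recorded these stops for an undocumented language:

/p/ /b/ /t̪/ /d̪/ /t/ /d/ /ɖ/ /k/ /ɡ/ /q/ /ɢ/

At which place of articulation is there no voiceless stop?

retroflex

Voiceless: /p/ (bilabial), /t̪/ (dental), /t/ (alveolar), /k/ (velar), /q/ (uvular).
Voiced: /b/ (bilabial), /d̪/ (dental), /d/ (alveolar), /ɖ/ (retroflex), /ɡ/ (velar), /ɢ/ (uvular).
Every place of articulation has a voiceless member except retroflex, where /ʈ/ would be expected.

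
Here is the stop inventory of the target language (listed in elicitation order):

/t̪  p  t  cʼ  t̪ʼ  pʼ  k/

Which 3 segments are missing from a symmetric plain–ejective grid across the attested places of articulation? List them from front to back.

/tʼ/, /c/, /kʼ/

Plain: /p/ (bilabial), /t̪/ (dental), /t/ (alveolar), /k/ (velar).
Ejective: /pʼ/ (bilabial), /t̪ʼ/ (dental), /cʼ/ (palatal).
Gaps, from front to back: alveolar lacks ejective (/tʼ/); palatal lacks plain (/c/); velar lacks ejective (/kʼ/).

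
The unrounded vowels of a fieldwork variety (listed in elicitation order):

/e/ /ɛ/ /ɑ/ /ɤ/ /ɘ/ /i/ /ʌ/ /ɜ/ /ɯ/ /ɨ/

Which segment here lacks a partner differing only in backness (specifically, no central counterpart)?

High: /i/ ~ /ɨ/ ~ /ɯ/
High-mid: /e/ ~ /ɘ/ ~ /ɤ/
Low-mid: /ɛ/ ~ /ɜ/ ~ /ʌ/
Low: only /ɑ/ (back); no central partner.
So /ɑ/ is the unpaired segment.

/ɑ/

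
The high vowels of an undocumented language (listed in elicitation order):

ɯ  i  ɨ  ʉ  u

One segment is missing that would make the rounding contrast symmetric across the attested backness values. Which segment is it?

backness          unrounded  rounded 
front             i         —       
central           ɨ         ʉ       
back              ɯ         u       
The front row has no rounded member, so the gap is the front rounded vowel /y/.

/y/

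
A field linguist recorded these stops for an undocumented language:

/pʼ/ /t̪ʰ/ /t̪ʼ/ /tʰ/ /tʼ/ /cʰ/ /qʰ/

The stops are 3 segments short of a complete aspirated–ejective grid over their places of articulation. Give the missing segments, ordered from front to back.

place of articulation  aspirated  ejective
bilabial          —         pʼ      
dental            t̪ʰ       t̪ʼ     
alveolar          tʰ        tʼ      
palatal           cʰ        —       
uvular            qʰ        —       
Gaps, from front to back: bilabial lacks aspirated (/pʰ/); palatal lacks ejective (/cʼ/); uvular lacks ejective (/qʼ/).

/pʰ/, /cʼ/, /qʼ/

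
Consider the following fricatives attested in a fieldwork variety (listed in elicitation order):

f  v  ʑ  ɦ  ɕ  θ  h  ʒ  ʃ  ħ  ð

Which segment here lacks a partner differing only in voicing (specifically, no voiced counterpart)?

Labiodental: /f/ ~ /v/
Dental: /θ/ ~ /ð/
Postalveolar: /ʃ/ ~ /ʒ/
Alveolo-palatal: /ɕ/ ~ /ʑ/
Glottal: /h/ ~ /ɦ/
Pharyngeal: only /ħ/ (voiceless); no voiced partner.
So /ħ/ is the unpaired segment.

/ħ/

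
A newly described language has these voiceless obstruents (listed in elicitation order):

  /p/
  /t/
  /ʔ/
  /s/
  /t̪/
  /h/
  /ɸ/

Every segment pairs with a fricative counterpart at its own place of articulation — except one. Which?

/t̪/

Bilabial: /p/ ~ /ɸ/
Alveolar: /t/ ~ /s/
Glottal: /ʔ/ ~ /h/
Dental: only /t̪/ (stop); no fricative partner.
So /t̪/ is the unpaired segment.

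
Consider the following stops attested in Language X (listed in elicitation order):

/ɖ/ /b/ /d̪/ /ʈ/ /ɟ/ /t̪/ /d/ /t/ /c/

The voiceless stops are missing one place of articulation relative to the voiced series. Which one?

bilabial

place of articulation  voiceless  voiced  
bilabial          —         b       
dental            t̪        d̪      
alveolar          t         d       
retroflex         ʈ         ɖ       
palatal           c         ɟ       
Every place of articulation has a voiceless member except bilabial, where /p/ would be expected.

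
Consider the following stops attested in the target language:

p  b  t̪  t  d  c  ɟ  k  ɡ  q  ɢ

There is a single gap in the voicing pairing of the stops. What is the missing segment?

bilabial: voiceless /p/, voiced /b/.
dental: voiceless /t̪/, voiced —.
alveolar: voiceless /t/, voiced /d/.
palatal: voiceless /c/, voiced /ɟ/.
velar: voiceless /k/, voiced /ɡ/.
uvular: voiceless /q/, voiced /ɢ/.
The dental row has no voiced member, so the gap is the voiced dental stop /d̪/.

/d̪/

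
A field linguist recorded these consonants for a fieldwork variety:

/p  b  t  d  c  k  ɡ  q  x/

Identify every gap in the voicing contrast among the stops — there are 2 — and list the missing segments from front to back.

/ɟ/, /ɢ/

bilabial: voiceless /p/, voiced /b/.
alveolar: voiceless /t/, voiced /d/.
palatal: voiceless /c/, voiced —.
velar: voiceless /k/, voiced /ɡ/.
uvular: voiceless /q/, voiced —.
Gaps, from front to back: palatal lacks voiced (/ɟ/); uvular lacks voiced (/ɢ/).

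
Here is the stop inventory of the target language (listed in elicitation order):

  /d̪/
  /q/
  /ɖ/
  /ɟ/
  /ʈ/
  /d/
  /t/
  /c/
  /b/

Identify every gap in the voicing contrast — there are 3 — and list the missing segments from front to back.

place of articulation  voiceless  voiced  
bilabial          —         b       
dental            —         d̪      
alveolar          t         d       
retroflex         ʈ         ɖ       
palatal           c         ɟ       
uvular            q         —       
Gaps, from front to back: bilabial lacks voiceless (/p/); dental lacks voiceless (/t̪/); uvular lacks voiced (/ɢ/).

/p/, /t̪/, /ɢ/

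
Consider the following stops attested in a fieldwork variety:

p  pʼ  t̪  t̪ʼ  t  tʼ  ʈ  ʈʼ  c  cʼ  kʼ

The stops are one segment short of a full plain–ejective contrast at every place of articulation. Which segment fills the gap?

/k/

place of articulation  plain     ejective
bilabial          p         pʼ      
dental            t̪        t̪ʼ     
alveolar          t         tʼ      
retroflex         ʈ         ʈʼ      
palatal           c         cʼ      
velar             —         kʼ      
The velar row has no plain member, so the gap is the plain velar stop /k/.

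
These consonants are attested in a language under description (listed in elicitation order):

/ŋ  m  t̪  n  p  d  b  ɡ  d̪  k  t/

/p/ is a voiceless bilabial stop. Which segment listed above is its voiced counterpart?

/b/

The voiced counterpart is a voiced bilabial stop — in this inventory, /b/.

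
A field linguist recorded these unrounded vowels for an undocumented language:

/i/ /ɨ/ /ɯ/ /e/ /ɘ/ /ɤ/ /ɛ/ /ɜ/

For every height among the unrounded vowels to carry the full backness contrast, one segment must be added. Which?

high: front /i/, central /ɨ/, back /ɯ/.
high-mid: front /e/, central /ɘ/, back /ɤ/.
low-mid: front /ɛ/, central /ɜ/, back —.
The low-mid row has no back member, so the gap is the low-mid back unrounded vowel /ʌ/.

/ʌ/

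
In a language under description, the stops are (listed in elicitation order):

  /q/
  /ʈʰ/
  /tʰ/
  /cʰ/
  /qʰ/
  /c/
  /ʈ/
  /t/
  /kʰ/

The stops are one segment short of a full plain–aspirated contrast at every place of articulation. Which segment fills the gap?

/k/

Plain: /t/ (alveolar), /ʈ/ (retroflex), /c/ (palatal), /q/ (uvular).
Aspirated: /tʰ/ (alveolar), /ʈʰ/ (retroflex), /cʰ/ (palatal), /kʰ/ (velar), /qʰ/ (uvular).
The velar row has no plain member, so the gap is the plain velar stop /k/.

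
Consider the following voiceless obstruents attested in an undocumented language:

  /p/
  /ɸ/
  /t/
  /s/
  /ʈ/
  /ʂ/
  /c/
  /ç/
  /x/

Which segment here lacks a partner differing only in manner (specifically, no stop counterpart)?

/x/

Bilabial: /p/ ~ /ɸ/
Alveolar: /t/ ~ /s/
Retroflex: /ʈ/ ~ /ʂ/
Palatal: /c/ ~ /ç/
Velar: only /x/ (fricative); no stop partner.
So /x/ is the unpaired segment.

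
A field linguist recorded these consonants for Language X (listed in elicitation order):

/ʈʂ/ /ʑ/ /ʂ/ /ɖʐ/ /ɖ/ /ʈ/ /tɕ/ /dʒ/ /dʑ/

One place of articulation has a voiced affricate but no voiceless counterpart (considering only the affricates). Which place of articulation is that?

Voiceless: /ʈʂ/ (retroflex), /tɕ/ (alveolo-palatal).
Voiced: /dʒ/ (postalveolar), /ɖʐ/ (retroflex), /dʑ/ (alveolo-palatal).
Every place of articulation has a voiceless member except postalveolar, where /tʃ/ would be expected.

postalveolar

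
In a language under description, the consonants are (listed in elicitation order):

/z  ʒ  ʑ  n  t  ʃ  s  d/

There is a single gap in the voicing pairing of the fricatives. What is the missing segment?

Voiceless: /s/ (alveolar), /ʃ/ (postalveolar).
Voiced: /z/ (alveolar), /ʒ/ (postalveolar), /ʑ/ (alveolo-palatal).
The alveolo-palatal row has no voiceless member, so the gap is the voiceless alveolo-palatal fricative /ɕ/.

/ɕ/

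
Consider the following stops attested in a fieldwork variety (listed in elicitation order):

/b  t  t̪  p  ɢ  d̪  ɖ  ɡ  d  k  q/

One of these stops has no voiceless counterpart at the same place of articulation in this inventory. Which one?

/ɖ/

Bilabial: /p/ ~ /b/
Dental: /t̪/ ~ /d̪/
Alveolar: /t/ ~ /d/
Velar: /k/ ~ /ɡ/
Uvular: /q/ ~ /ɢ/
Retroflex: only /ɖ/ (voiced); no voiceless partner.
So /ɖ/ is the unpaired segment.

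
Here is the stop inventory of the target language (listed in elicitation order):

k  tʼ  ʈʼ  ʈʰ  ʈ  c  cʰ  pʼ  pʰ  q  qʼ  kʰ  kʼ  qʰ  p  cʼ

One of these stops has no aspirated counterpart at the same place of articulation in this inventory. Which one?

Bilabial: /p/ ~ /pʰ/ ~ /pʼ/
Retroflex: /ʈ/ ~ /ʈʰ/ ~ /ʈʼ/
Palatal: /c/ ~ /cʰ/ ~ /cʼ/
Velar: /k/ ~ /kʰ/ ~ /kʼ/
Uvular: /q/ ~ /qʰ/ ~ /qʼ/
Alveolar: only /tʼ/ (ejective); no aspirated partner.
So /tʼ/ is the unpaired segment.

/tʼ/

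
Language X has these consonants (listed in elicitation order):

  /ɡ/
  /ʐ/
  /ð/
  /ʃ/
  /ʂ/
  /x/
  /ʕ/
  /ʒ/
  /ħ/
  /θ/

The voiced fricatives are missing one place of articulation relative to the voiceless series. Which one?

velar

place of articulation  voiceless  voiced  
dental            θ         ð       
postalveolar      ʃ         ʒ       
retroflex         ʂ         ʐ       
velar             x         —       
pharyngeal        ħ         ʕ       
Every place of articulation has a voiced member except velar, where /ɣ/ would be expected.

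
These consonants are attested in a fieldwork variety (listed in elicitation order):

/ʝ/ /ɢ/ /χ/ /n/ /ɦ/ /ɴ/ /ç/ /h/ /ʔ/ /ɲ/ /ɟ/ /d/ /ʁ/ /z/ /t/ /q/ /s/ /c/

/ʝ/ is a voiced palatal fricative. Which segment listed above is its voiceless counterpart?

/ç/

The voiceless counterpart is a voiceless palatal fricative — in this inventory, /ç/.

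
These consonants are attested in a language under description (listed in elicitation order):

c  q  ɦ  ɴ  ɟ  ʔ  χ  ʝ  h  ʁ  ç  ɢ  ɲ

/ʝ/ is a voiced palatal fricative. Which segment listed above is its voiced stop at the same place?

The voiced stop at the same place is a voiced palatal stop — in this inventory, /ɟ/.

/ɟ/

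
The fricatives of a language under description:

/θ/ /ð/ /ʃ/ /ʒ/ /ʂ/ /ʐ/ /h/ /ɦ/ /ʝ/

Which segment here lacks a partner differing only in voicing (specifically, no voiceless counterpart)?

Dental: /θ/ ~ /ð/
Postalveolar: /ʃ/ ~ /ʒ/
Retroflex: /ʂ/ ~ /ʐ/
Glottal: /h/ ~ /ɦ/
Palatal: only /ʝ/ (voiced); no voiceless partner.
So /ʝ/ is the unpaired segment.

/ʝ/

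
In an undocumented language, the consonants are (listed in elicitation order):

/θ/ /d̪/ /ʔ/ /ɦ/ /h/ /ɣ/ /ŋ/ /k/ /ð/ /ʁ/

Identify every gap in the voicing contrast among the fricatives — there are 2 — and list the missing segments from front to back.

/x/, /χ/

dental: voiceless /θ/, voiced /ð/.
velar: voiceless —, voiced /ɣ/.
uvular: voiceless —, voiced /ʁ/.
glottal: voiceless /h/, voiced /ɦ/.
Gaps, from front to back: velar lacks voiceless (/x/); uvular lacks voiceless (/χ/).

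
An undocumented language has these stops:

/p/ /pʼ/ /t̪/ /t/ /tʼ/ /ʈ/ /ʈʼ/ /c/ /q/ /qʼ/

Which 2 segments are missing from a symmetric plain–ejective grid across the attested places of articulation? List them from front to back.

/t̪ʼ/, /cʼ/

Plain: /p/ (bilabial), /t̪/ (dental), /t/ (alveolar), /ʈ/ (retroflex), /c/ (palatal), /q/ (uvular).
Ejective: /pʼ/ (bilabial), /tʼ/ (alveolar), /ʈʼ/ (retroflex), /qʼ/ (uvular).
Gaps, from front to back: dental lacks ejective (/t̪ʼ/); palatal lacks ejective (/cʼ/).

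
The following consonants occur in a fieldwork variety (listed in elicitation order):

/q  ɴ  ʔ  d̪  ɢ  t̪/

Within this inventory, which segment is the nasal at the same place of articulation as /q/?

/q/ is a voiceless uvular stop.
The nasal at the same place is an uvular nasal — in this inventory, /ɴ/.

/ɴ/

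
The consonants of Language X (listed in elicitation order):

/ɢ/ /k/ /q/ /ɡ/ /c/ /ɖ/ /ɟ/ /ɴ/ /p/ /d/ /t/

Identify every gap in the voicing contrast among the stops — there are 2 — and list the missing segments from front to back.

place of articulation  voiceless  voiced  
bilabial          p         —       
alveolar          t         d       
retroflex         —         ɖ       
palatal           c         ɟ       
velar             k         ɡ       
uvular            q         ɢ       
Gaps, from front to back: bilabial lacks voiced (/b/); retroflex lacks voiceless (/ʈ/).

/b/, /ʈ/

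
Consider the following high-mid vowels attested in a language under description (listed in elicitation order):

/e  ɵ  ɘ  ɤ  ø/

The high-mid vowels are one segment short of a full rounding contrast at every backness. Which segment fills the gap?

/o/

Unrounded: /e/ (front), /ɘ/ (central), /ɤ/ (back).
Rounded: /ø/ (front), /ɵ/ (central).
The back row has no rounded member, so the gap is the back rounded vowel /o/.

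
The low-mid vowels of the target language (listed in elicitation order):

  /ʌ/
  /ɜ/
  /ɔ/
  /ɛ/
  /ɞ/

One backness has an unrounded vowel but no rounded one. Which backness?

front

front: unrounded /ɛ/, rounded —.
central: unrounded /ɜ/, rounded /ɞ/.
back: unrounded /ʌ/, rounded /ɔ/.
Every backness has a rounded member except front, where /œ/ would be expected.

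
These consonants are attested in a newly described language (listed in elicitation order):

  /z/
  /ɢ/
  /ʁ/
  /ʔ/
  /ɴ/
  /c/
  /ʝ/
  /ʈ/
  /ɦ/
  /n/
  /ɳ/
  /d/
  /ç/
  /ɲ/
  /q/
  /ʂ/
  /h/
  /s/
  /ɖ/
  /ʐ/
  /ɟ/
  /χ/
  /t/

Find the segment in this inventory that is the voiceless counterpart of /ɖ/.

/ɖ/ is a voiced retroflex stop.
The voiceless counterpart is a voiceless retroflex stop — in this inventory, /ʈ/.

/ʈ/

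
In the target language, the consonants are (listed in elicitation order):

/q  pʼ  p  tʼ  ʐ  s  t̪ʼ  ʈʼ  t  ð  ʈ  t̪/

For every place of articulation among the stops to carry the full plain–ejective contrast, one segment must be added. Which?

place of articulation  plain     ejective
bilabial          p         pʼ      
dental            t̪        t̪ʼ     
alveolar          t         tʼ      
retroflex         ʈ         ʈʼ      
uvular            q         —       
The uvular row has no ejective member, so the gap is the ejective uvular stop /qʼ/.

/qʼ/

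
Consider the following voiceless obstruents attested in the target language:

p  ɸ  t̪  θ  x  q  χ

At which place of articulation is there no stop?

velar

Stop: /p/ (bilabial), /t̪/ (dental), /q/ (uvular).
Fricative: /ɸ/ (bilabial), /θ/ (dental), /x/ (velar), /χ/ (uvular).
Every place of articulation has a stop member except velar, where /k/ would be expected.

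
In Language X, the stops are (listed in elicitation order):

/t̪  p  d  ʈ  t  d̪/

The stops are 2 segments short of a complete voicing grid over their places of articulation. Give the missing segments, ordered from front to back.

place of articulation  voiceless  voiced  
bilabial          p         —       
dental            t̪        d̪      
alveolar          t         d       
retroflex         ʈ         —       
Gaps, from front to back: bilabial lacks voiced (/b/); retroflex lacks voiced (/ɖ/).

/b/, /ɖ/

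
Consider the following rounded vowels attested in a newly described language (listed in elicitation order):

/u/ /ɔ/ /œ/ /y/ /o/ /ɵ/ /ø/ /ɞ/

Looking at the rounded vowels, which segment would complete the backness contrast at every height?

high: front /y/, central —, back /u/.
high-mid: front /ø/, central /ɵ/, back /o/.
low-mid: front /œ/, central /ɞ/, back /ɔ/.
The high row has no central member, so the gap is the high central rounded vowel /ʉ/.

/ʉ/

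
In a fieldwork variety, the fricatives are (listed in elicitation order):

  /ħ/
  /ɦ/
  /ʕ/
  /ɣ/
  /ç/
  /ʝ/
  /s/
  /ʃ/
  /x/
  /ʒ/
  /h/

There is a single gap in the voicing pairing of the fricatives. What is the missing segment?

alveolar: voiceless /s/, voiced —.
postalveolar: voiceless /ʃ/, voiced /ʒ/.
palatal: voiceless /ç/, voiced /ʝ/.
velar: voiceless /x/, voiced /ɣ/.
pharyngeal: voiceless /ħ/, voiced /ʕ/.
glottal: voiceless /h/, voiced /ɦ/.
The alveolar row has no voiced member, so the gap is the voiced alveolar fricative /z/.

/z/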